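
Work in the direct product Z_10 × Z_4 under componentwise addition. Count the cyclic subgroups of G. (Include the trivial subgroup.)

12

Group the elements of G by the cyclic subgroup they generate; each cyclic subgroup of order d accounts for φ(d) elements.
Cyclic subgroups by order — order 1: 1; order 2: 3; order 4: 2; order 5: 1; order 10: 3; order 20: 2.
Total: 12.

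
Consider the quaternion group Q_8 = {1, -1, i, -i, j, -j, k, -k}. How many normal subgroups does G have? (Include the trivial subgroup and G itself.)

G has 6 subgroups. Checking conjugation-invariance by order — order 1: 1/1 normal; order 2: 1/1 normal; order 4: 3/3 normal; order 8: 1/1 normal.
Total normal subgroups: 6.

6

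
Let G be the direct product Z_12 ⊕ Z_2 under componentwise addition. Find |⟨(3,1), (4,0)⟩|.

12

|⟨(3,1)⟩| = 4 and |⟨(4,0)⟩| = 3, so |H| is a multiple of lcm(4, 3) = 12 and divides |G| = 24.
Closing under the operation: H = {(0,0), (1,1), (2,0), (3,1), (4,0), (5,1), (6,0), (7,1), (8,0), (9,1), (10,0), (11,1)}, so |H| = 12.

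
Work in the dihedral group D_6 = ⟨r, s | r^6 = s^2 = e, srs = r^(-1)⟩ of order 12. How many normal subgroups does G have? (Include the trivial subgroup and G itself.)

7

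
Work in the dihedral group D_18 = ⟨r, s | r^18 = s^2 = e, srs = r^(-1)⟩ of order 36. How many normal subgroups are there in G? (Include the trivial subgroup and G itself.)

9

G has 45 subgroups. Checking conjugation-invariance by order — order 1: 1/1 normal; order 2: 1/19 normal; order 3: 1/1 normal; order 4: 0/9 normal; order 6: 1/7 normal; order 9: 1/1 normal; order 12: 0/3 normal; order 18: 3/3 normal; order 36: 1/1 normal.
Total normal subgroups: 9.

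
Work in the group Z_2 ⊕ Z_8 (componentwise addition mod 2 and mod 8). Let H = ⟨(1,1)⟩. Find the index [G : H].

|⟨(1,1)⟩| = 8 and |G| = 16.
By Lagrange, [G : H] = |G|/|H| = 16/8 = 2.

2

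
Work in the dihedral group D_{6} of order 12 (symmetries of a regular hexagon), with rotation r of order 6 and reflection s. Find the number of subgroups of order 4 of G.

3

|G| = 12 and 4 | 12, so subgroups of order 4 are possible by Lagrange.
The subgroups of order 4 are: {e, r^3, r^2s, r^5s}; {e, r^3, s, r^3s}; {e, r^3, rs, r^4s}.
So G has 3 subgroups of order 4.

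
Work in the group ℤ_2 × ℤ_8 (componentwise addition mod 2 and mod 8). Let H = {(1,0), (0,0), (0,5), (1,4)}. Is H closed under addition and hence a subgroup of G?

(0,5) ∈ H but its inverse (0,3) ∉ H, so H is not a subgroup.

No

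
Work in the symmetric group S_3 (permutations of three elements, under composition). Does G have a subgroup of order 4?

No

4 does not divide |G| = 6, so by Lagrange no subgroup of order 4 exists.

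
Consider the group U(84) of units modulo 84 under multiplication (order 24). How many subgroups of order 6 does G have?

7

|G| = 24 and 6 | 24, so subgroups of order 6 are possible by Lagrange.
The subgroups of order 6 are: {1, 11, 23, 25, 37, 71}; {1, 13, 25, 37, 61, 73}; {1, 5, 17, 25, 37, 41}; {1, 19, 25, 31, 37, 55}; … (7 in all).
So G has 7 subgroups of order 6.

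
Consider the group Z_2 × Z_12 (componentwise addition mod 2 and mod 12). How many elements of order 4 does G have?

An element (a,b) has order lcm(ord(a), ord(b)); count pairs with lcm equal to 4.
Enumerating gives 4 such elements.

4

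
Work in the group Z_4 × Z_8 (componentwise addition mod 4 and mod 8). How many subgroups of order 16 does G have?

3

|G| = 32 and 16 | 32, so subgroups of order 16 are possible by Lagrange.
The subgroups of order 16 are: {(0,0), (0,1), (0,2), (0,3), (0,4), (0,5), (0,6), (0,7), (2,0), (2,1), (2,2), (2,3), (2,4), (2,5), (2,6), (2,7)}; {(0,0), (0,2), (0,4), (0,6), (1,0), (1,2), (1,4), (1,6), (2,0), (2,2), (2,4), (2,6), (3,0), (3,2), (3,4), (3,6)}; {(0,0), (0,2), (0,4), (0,6), (1,1), (1,3), (1,5), (1,7), (2,0), (2,2), (2,4), (2,6), (3,1), (3,3), (3,5), (3,7)}.
So G has 3 subgroups of order 16.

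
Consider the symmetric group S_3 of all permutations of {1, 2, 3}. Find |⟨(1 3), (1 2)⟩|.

|⟨(1 3)⟩| = 2 and |⟨(1 2)⟩| = 2, so |H| is a multiple of lcm(2, 2) = 2 and divides |G| = 6.
Closing {(1 3), (1 2)} under the group operation gives all of G, so |H| = 6.

6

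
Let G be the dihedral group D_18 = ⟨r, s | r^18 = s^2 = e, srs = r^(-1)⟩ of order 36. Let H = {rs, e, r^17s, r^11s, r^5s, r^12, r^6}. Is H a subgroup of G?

No

|H| = 7 does not divide |G| = 36, so by Lagrange H is not a subgroup.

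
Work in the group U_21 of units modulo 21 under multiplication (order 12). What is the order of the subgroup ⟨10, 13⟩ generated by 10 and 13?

6

|⟨10⟩| = 6 and |⟨13⟩| = 2, so |H| is a multiple of lcm(6, 2) = 6 and divides |G| = 12.
Closing under the operation: H = {1, 4, 10, 13, 16, 19}, so |H| = 6.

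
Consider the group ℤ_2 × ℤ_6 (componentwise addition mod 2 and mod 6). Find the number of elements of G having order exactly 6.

6

An element (a,b) has order lcm(ord(a), ord(b)); count pairs with lcm equal to 6.
Enumerating gives 6 such elements.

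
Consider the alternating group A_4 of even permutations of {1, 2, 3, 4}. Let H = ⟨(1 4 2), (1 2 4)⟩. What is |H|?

3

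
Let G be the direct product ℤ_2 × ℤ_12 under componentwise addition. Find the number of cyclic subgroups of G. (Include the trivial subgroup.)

Group the elements of G by the cyclic subgroup they generate; each cyclic subgroup of order d accounts for φ(d) elements.
Cyclic subgroups by order — order 1: 1; order 2: 3; order 3: 1; order 4: 2; order 6: 3; order 12: 2.
Total: 12.

12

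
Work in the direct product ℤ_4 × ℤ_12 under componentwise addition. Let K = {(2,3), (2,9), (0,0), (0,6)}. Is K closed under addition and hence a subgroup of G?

|K| = 4 divides |G| = 48, consistent with Lagrange.
K contains the identity, every element's inverse is in K, and K is closed under +: it is a subgroup.
In fact K = ⟨(2,3)⟩.

Yes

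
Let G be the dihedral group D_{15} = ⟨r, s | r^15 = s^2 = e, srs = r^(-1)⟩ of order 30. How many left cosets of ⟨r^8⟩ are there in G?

|⟨r^8⟩| = 15 and |G| = 30.
By Lagrange, [G : H] = |G|/|H| = 30/15 = 2.

2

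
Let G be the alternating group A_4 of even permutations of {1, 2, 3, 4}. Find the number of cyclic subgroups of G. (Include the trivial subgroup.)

8

A cyclic subgroup of order d is generated by each of its φ(d) elements of order d, so the cyclic subgroups of order d number (#elements of order d)/φ(d).
Cyclic subgroups by order — order 1: 1; order 2: 3; order 3: 4.
Total: 8.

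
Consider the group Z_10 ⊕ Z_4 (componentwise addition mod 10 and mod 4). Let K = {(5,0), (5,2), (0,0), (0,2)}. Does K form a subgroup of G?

|K| = 4 divides |G| = 40, consistent with Lagrange.
K contains the identity, every element's inverse is in K, and K is closed under +: it is a subgroup.

Yes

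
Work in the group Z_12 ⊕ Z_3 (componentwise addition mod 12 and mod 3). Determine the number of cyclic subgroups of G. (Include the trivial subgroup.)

15

Each element a generates a cyclic subgroup ⟨a⟩; distinct elements may generate the same one (a cyclic group of order d has φ(d) generators).
Cyclic subgroups by order — order 1: 1; order 2: 1; order 3: 4; order 4: 1; order 6: 4; order 12: 4.
Total: 15.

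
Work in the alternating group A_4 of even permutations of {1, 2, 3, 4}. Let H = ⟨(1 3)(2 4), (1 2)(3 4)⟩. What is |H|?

|⟨(1 3)(2 4)⟩| = 2 and |⟨(1 2)(3 4)⟩| = 2, so |H| is a multiple of lcm(2, 2) = 2 and divides |G| = 12.
Closing under the operation: H = {e, (1 2)(3 4), (1 3)(2 4), (1 4)(2 3)}, so |H| = 4.

4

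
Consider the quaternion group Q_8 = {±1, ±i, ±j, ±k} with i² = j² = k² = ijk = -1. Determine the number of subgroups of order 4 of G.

3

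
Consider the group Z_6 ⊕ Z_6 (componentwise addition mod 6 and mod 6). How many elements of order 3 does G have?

An element (a,b) has order lcm(ord(a), ord(b)); count pairs with lcm equal to 3.
Enumerating gives 8 such elements.

8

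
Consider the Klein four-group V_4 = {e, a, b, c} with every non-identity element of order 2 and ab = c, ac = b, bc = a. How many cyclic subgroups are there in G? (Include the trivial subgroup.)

4

Group the elements of G by the cyclic subgroup they generate; each cyclic subgroup of order d accounts for φ(d) elements.
Cyclic subgroups by order — order 1: 1; order 2: 3.
Total: 4.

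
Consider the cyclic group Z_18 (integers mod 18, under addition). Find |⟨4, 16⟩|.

|⟨4⟩| = 9 and |⟨16⟩| = 9, so |H| is a multiple of lcm(9, 9) = 9 and divides |G| = 18.
Closing under the operation: H = {0, 2, 4, 6, 8, 10, 12, 14, 16}, so |H| = 9.

9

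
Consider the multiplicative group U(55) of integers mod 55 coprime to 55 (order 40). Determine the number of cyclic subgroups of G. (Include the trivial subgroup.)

12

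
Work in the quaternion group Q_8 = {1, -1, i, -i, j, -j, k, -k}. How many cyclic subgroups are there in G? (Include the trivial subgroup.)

5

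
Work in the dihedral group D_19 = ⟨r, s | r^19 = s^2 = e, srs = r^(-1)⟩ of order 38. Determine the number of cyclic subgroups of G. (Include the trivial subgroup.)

21

A cyclic subgroup of order d is generated by each of its φ(d) elements of order d, so the cyclic subgroups of order d number (#elements of order d)/φ(d).
Cyclic subgroups by order — order 1: 1; order 2: 19; order 19: 1.
Total: 21.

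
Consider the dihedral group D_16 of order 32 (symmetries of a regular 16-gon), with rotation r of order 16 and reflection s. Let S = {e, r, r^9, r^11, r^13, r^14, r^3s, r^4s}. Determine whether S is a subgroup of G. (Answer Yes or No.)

r ∈ S but its inverse r^15 ∉ S, so S is not a subgroup.

No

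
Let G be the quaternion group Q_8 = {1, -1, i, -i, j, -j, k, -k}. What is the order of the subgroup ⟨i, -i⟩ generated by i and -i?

4

|⟨i⟩| = 4 and |⟨-i⟩| = 4, so |H| is a multiple of lcm(4, 4) = 4 and divides |G| = 8.
Closing under the operation: H = {1, -1, i, -i}, so |H| = 4.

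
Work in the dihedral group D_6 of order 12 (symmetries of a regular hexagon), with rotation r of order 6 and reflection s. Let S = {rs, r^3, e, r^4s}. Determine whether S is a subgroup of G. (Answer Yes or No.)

|S| = 4 divides |G| = 12, consistent with Lagrange.
S contains the identity, every element's inverse is in S, and S is closed under ·: it is a subgroup.

Yes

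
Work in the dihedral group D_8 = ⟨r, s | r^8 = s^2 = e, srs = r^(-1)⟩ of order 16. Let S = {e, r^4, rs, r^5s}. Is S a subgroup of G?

|S| = 4 divides |G| = 16, consistent with Lagrange.
S contains the identity, every element's inverse is in S, and S is closed under ·: it is a subgroup.

Yes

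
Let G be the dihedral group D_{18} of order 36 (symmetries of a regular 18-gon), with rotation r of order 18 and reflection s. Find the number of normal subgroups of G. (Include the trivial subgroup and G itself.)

9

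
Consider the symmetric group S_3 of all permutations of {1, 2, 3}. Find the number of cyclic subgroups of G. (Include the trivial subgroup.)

Group the elements of G by the cyclic subgroup they generate; each cyclic subgroup of order d accounts for φ(d) elements.
Cyclic subgroups by order — order 1: 1; order 2: 3; order 3: 1.
Total: 5.

5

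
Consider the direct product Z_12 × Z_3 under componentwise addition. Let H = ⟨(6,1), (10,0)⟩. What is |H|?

18

|⟨(6,1)⟩| = 6 and |⟨(10,0)⟩| = 6, so |H| is a multiple of lcm(6, 6) = 6 and divides |G| = 36.
Closing under the operation: H = {(0,0), (0,1), (0,2), (2,0), (2,1), (2,2), (4,0), (4,1), (4,2), (6,0), (6,1), (6,2), (8,0), (8,1), (8,2), (10,0), (10,1), (10,2)}, so |H| = 18.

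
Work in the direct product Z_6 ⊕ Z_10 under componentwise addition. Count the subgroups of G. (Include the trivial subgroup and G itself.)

|G| = 60, so by Lagrange every subgroup order divides 60. Divisors: 1, 2, 3, 4, 5, 6, 10, 12, 15, 20, 30, 60.
Subgroups by order — order 1: 1; order 2: 3; order 3: 1; order 4: 1; order 5: 1; order 6: 3; order 10: 3; order 12: 1; order 15: 1; order 20: 1; order 30: 3; order 60: 1.
Total: 1 + 3 + 1 + 1 + 1 + 3 + 3 + 1 + 1 + 1 + 3 + 1 = 20.

20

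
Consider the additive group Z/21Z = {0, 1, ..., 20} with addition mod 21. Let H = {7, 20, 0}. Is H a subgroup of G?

20 ∈ H but its inverse 1 ∉ H, so H is not a subgroup.

No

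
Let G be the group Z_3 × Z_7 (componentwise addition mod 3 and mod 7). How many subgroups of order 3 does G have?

|G| = 21 and 3 | 21, so subgroups of order 3 are possible by Lagrange.
The subgroups of order 3 are: {(0,0), (1,0), (2,0)}.
So G has 1 subgroup of order 3.

1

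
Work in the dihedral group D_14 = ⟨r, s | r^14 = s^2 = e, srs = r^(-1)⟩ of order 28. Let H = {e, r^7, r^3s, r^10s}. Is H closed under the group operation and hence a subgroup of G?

|H| = 4 divides |G| = 28, consistent with Lagrange.
H contains the identity, every element's inverse is in H, and H is closed under ·: it is a subgroup.

Yes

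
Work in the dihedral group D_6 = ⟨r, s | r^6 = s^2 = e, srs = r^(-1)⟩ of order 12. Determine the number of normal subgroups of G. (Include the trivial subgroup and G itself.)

G has 16 subgroups. Checking conjugation-invariance by order — order 1: 1/1 normal; order 2: 1/7 normal; order 3: 1/1 normal; order 4: 0/3 normal; order 6: 3/3 normal; order 12: 1/1 normal.
Total normal subgroups: 7.

7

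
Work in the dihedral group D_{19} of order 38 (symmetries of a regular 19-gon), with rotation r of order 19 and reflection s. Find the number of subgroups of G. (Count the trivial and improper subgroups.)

22

|G| = 38, so by Lagrange every subgroup order divides 38. Divisors: 1, 2, 19, 38.
Subgroups by order — order 1: 1; order 2: 19; order 19: 1; order 38: 1.
Total: 1 + 19 + 1 + 1 = 22.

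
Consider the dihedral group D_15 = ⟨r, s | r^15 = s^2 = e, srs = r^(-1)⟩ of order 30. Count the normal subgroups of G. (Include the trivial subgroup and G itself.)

5

G has 28 subgroups. Checking conjugation-invariance by order — order 1: 1/1 normal; order 2: 0/15 normal; order 3: 1/1 normal; order 5: 1/1 normal; order 6: 0/5 normal; order 10: 0/3 normal; order 15: 1/1 normal; order 30: 1/1 normal.
Total normal subgroups: 5.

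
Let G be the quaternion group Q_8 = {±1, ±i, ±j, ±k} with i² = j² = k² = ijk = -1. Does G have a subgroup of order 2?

Yes

2 | 8. A subgroup of order 2 is {1, -1}.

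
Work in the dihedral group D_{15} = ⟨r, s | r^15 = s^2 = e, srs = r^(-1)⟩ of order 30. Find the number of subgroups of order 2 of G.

|G| = 30 and 2 | 30, so subgroups of order 2 are possible by Lagrange.
The subgroups of order 2 are: {e, r^10s}; {e, r^11s}; {e, r^12s}; {e, r^13s}; … (15 in all).
So G has 15 subgroups of order 2.

15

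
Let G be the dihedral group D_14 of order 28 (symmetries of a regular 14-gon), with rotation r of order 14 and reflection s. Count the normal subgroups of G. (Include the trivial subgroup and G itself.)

G has 28 subgroups. Checking conjugation-invariance by order — order 1: 1/1 normal; order 2: 1/15 normal; order 4: 0/7 normal; order 7: 1/1 normal; order 14: 3/3 normal; order 28: 1/1 normal.
Total normal subgroups: 7.

7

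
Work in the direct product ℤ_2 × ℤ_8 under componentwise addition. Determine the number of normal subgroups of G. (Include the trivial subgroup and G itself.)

11

G is abelian, so every subgroup is normal.
G has 11 subgroups in total, hence 11 normal subgroups.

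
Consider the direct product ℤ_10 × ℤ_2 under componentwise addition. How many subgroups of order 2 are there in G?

3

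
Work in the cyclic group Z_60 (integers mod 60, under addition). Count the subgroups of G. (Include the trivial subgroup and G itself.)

12

Subgroups of the cyclic group Z_60 correspond bijectively to divisors of 60.
Divisors of 60: 1, 2, 3, 4, 5, 6, 10, 12, 15, 20, 30, 60.
So Z_60 has 12 subgroups.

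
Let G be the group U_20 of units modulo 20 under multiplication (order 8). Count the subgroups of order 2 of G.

|G| = 8 and 2 | 8, so subgroups of order 2 are possible by Lagrange.
The subgroups of order 2 are: {1, 11}; {1, 19}; {1, 9}.
So G has 3 subgroups of order 2.

3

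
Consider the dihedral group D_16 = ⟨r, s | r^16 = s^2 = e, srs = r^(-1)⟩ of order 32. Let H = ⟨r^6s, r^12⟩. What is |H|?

|⟨r^6s⟩| = 2 and |⟨r^12⟩| = 4, so |H| is a multiple of lcm(2, 4) = 4 and divides |G| = 32.
Closing under the operation: H = {e, r^4, r^8, r^12, r^2s, r^6s, r^10s, r^14s}, so |H| = 8.

8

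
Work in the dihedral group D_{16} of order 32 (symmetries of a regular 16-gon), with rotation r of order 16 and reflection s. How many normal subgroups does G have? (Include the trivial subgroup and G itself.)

8

G has 36 subgroups. Checking conjugation-invariance by order — order 1: 1/1 normal; order 2: 1/17 normal; order 4: 1/9 normal; order 8: 1/5 normal; order 16: 3/3 normal; order 32: 1/1 normal.
Total normal subgroups: 8.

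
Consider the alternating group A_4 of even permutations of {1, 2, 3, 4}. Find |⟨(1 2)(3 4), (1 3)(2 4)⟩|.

|⟨(1 2)(3 4)⟩| = 2 and |⟨(1 3)(2 4)⟩| = 2, so |H| is a multiple of lcm(2, 2) = 2 and divides |G| = 12.
Closing under the operation: H = {e, (1 2)(3 4), (1 3)(2 4), (1 4)(2 3)}, so |H| = 4.

4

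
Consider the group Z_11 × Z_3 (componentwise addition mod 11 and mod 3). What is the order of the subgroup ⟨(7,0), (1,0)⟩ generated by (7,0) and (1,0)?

11

|⟨(7,0)⟩| = 11 and |⟨(1,0)⟩| = 11, so |H| is a multiple of lcm(11, 11) = 11 and divides |G| = 33.
Closing under the operation: H = {(0,0), (1,0), (2,0), (3,0), (4,0), (5,0), (6,0), (7,0), (8,0), (9,0), (10,0)}, so |H| = 11.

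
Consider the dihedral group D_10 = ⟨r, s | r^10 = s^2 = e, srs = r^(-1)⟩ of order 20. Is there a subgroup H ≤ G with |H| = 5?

5 | 20. A subgroup of order 5 is {e, r^2, r^4, r^6, r^8}.

Yes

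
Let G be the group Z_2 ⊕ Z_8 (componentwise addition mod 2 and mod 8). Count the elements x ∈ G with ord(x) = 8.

8

An element (a,b) has order lcm(ord(a), ord(b)); count pairs with lcm equal to 8.
Enumerating gives 8 such elements.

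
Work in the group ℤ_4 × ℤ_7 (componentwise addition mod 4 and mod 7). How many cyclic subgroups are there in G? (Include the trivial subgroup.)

Each element a generates a cyclic subgroup ⟨a⟩; distinct elements may generate the same one (a cyclic group of order d has φ(d) generators).
Cyclic subgroups by order — order 1: 1; order 2: 1; order 4: 1; order 7: 1; order 14: 1; order 28: 1.
Total: 6.

6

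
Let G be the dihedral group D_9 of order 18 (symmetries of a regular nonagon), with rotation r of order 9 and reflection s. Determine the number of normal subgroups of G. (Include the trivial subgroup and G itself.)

4

G has 16 subgroups. Checking conjugation-invariance by order — order 1: 1/1 normal; order 2: 0/9 normal; order 3: 1/1 normal; order 6: 0/3 normal; order 9: 1/1 normal; order 18: 1/1 normal.
Total normal subgroups: 4.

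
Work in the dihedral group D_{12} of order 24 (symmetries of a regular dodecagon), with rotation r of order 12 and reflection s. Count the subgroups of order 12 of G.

3

|G| = 24 and 12 | 24, so subgroups of order 12 are possible by Lagrange.
The subgroups of order 12 are: {e, r, r^2, r^3, r^4, r^5, r^6, r^7, r^8, r^9, r^10, r^11}; {e, r^2, r^4, r^6, r^8, r^10, s, r^2s, r^4s, r^6s, r^8s, r^10s}; {e, r^2, r^4, r^6, r^8, r^10, rs, r^3s, r^5s, r^7s, r^9s, r^11s}.
So G has 3 subgroups of order 12.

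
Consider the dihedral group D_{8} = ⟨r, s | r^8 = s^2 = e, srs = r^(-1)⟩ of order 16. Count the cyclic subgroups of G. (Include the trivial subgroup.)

12

A cyclic subgroup of order d is generated by each of its φ(d) elements of order d, so the cyclic subgroups of order d number (#elements of order d)/φ(d).
Cyclic subgroups by order — order 1: 1; order 2: 9; order 4: 1; order 8: 1.
Total: 12.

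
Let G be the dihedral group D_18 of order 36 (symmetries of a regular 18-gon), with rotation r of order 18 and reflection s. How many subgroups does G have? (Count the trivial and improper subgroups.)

|G| = 36, so by Lagrange every subgroup order divides 36. Divisors: 1, 2, 3, 4, 6, 9, 12, 18, 36.
Subgroups by order — order 1: 1; order 2: 19; order 3: 1; order 4: 9; order 6: 7; order 9: 1; order 12: 3; order 18: 3; order 36: 1.
Total: 1 + 19 + 1 + 9 + 7 + 1 + 3 + 3 + 1 = 45.

45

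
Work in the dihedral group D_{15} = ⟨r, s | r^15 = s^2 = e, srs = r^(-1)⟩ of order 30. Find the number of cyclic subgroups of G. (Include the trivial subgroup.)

19

Group the elements of G by the cyclic subgroup they generate; each cyclic subgroup of order d accounts for φ(d) elements.
Cyclic subgroups by order — order 1: 1; order 2: 15; order 3: 1; order 5: 1; order 15: 1.
Total: 19.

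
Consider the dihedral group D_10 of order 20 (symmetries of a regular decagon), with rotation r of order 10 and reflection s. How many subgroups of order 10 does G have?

3

|G| = 20 and 10 | 20, so subgroups of order 10 are possible by Lagrange.
The subgroups of order 10 are: {e, r, r^2, r^3, r^4, r^5, r^6, r^7, r^8, r^9}; {e, r^2, r^4, r^6, r^8, s, r^2s, r^4s, r^6s, r^8s}; {e, r^2, r^4, r^6, r^8, rs, r^3s, r^5s, r^7s, r^9s}.
So G has 3 subgroups of order 10.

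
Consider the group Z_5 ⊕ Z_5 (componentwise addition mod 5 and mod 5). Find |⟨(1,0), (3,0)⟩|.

5

|⟨(1,0)⟩| = 5 and |⟨(3,0)⟩| = 5, so |H| is a multiple of lcm(5, 5) = 5 and divides |G| = 25.
Closing under the operation: H = {(0,0), (1,0), (2,0), (3,0), (4,0)}, so |H| = 5.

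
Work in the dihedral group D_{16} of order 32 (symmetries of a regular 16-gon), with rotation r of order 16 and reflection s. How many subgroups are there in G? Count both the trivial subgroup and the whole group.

36

|G| = 32, so by Lagrange every subgroup order divides 32. Divisors: 1, 2, 4, 8, 16, 32.
Subgroups by order — order 1: 1; order 2: 17; order 4: 9; order 8: 5; order 16: 3; order 32: 1.
Total: 1 + 17 + 9 + 5 + 3 + 1 = 36.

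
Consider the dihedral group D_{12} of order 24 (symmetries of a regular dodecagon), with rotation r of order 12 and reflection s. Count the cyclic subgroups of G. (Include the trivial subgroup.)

18

A cyclic subgroup of order d is generated by each of its φ(d) elements of order d, so the cyclic subgroups of order d number (#elements of order d)/φ(d).
Cyclic subgroups by order — order 1: 1; order 2: 13; order 3: 1; order 4: 1; order 6: 1; order 12: 1.
Total: 18.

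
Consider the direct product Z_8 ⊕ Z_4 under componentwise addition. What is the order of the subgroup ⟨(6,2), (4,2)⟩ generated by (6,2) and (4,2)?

8

|⟨(6,2)⟩| = 4 and |⟨(4,2)⟩| = 2, so |H| is a multiple of lcm(4, 2) = 4 and divides |G| = 32.
Closing under the operation: H = {(0,0), (0,2), (2,0), (2,2), (4,0), (4,2), (6,0), (6,2)}, so |H| = 8.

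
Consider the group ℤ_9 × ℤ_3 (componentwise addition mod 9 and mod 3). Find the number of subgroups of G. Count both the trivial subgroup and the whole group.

|G| = 27, so by Lagrange every subgroup order divides 27. Divisors: 1, 3, 9, 27.
Subgroups by order — order 1: 1; order 3: 4; order 9: 4; order 27: 1.
Total: 1 + 4 + 4 + 1 = 10.

10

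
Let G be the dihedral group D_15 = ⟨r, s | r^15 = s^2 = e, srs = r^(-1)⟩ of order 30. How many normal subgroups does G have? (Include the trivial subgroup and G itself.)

G has 28 subgroups. Checking conjugation-invariance by order — order 1: 1/1 normal; order 2: 0/15 normal; order 3: 1/1 normal; order 5: 1/1 normal; order 6: 0/5 normal; order 10: 0/3 normal; order 15: 1/1 normal; order 30: 1/1 normal.
Total normal subgroups: 5.

5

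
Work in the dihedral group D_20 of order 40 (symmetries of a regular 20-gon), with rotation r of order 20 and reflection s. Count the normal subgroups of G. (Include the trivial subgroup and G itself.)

9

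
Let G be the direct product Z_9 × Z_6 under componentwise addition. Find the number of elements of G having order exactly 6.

8

An element (a,b) has order lcm(ord(a), ord(b)); count pairs with lcm equal to 6.
Enumerating gives 8 such elements.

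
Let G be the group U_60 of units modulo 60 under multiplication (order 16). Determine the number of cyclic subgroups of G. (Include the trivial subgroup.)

12

A cyclic subgroup of order d is generated by each of its φ(d) elements of order d, so the cyclic subgroups of order d number (#elements of order d)/φ(d).
Cyclic subgroups by order — order 1: 1; order 2: 7; order 4: 4.
Total: 12.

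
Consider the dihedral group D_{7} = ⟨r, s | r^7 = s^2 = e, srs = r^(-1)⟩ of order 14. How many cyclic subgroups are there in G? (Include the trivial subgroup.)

A cyclic subgroup of order d is generated by each of its φ(d) elements of order d, so the cyclic subgroups of order d number (#elements of order d)/φ(d).
Cyclic subgroups by order — order 1: 1; order 2: 7; order 7: 1.
Total: 9.

9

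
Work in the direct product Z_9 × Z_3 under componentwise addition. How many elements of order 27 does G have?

0

An element (a,b) has order lcm(ord(a), ord(b)); count pairs with lcm equal to 27.
Enumerating gives 0 such elements.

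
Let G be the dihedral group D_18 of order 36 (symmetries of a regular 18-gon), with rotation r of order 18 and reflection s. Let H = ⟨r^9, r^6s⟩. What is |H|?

4

|⟨r^9⟩| = 2 and |⟨r^6s⟩| = 2, so |H| is a multiple of lcm(2, 2) = 2 and divides |G| = 36.
Closing under the operation: H = {e, r^9, r^6s, r^15s}, so |H| = 4.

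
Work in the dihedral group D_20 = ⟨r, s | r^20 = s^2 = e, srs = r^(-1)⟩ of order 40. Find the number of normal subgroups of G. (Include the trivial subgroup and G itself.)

G has 48 subgroups. Checking conjugation-invariance by order — order 1: 1/1 normal; order 2: 1/21 normal; order 4: 1/11 normal; order 5: 1/1 normal; order 8: 0/5 normal; order 10: 1/5 normal; order 20: 3/3 normal; order 40: 1/1 normal.
Total normal subgroups: 9.

9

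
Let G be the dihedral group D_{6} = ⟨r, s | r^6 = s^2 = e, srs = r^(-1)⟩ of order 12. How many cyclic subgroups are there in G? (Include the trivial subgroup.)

Group the elements of G by the cyclic subgroup they generate; each cyclic subgroup of order d accounts for φ(d) elements.
Cyclic subgroups by order — order 1: 1; order 2: 7; order 3: 1; order 6: 1.
Total: 10.

10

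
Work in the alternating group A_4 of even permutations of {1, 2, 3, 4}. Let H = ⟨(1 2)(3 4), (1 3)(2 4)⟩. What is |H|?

4

|⟨(1 2)(3 4)⟩| = 2 and |⟨(1 3)(2 4)⟩| = 2, so |H| is a multiple of lcm(2, 2) = 2 and divides |G| = 12.
Closing under the operation: H = {e, (1 2)(3 4), (1 3)(2 4), (1 4)(2 3)}, so |H| = 4.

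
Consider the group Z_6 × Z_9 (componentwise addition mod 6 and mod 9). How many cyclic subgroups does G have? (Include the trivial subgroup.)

16

A cyclic subgroup of order d is generated by each of its φ(d) elements of order d, so the cyclic subgroups of order d number (#elements of order d)/φ(d).
Cyclic subgroups by order — order 1: 1; order 2: 1; order 3: 4; order 6: 4; order 9: 3; order 18: 3.
Total: 16.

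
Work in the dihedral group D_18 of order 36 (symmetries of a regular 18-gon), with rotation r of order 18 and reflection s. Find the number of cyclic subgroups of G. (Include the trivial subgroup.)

24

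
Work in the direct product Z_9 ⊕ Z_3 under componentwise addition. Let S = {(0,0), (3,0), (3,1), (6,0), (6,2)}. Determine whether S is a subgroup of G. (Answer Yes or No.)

No

|S| = 5 does not divide |G| = 27, so by Lagrange S is not a subgroup.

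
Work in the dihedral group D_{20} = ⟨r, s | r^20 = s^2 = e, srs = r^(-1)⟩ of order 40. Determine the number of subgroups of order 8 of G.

5

|G| = 40 and 8 | 40, so subgroups of order 8 are possible by Lagrange.
The subgroups of order 8 are: {e, r^5, r^10, r^15, s, r^5s, r^10s, r^15s}; {e, r^5, r^10, r^15, rs, r^6s, r^11s, r^16s}; {e, r^5, r^10, r^15, r^2s, r^7s, r^12s, r^17s}; {e, r^5, r^10, r^15, r^3s, r^8s, r^13s, r^18s}; … (5 in all).
So G has 5 subgroups of order 8.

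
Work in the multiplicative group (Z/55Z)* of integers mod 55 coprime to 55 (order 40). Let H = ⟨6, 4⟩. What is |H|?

|⟨6⟩| = 10 and |⟨4⟩| = 10, so |H| is a multiple of lcm(10, 10) = 10 and divides |G| = 40.
Closing under the operation: H = {1, 4, 6, 9, 14, 16, 19, 21, 24, 26, 29, 31, 34, 36, 39, 41, 46, 49, 51, 54}, so |H| = 20.

20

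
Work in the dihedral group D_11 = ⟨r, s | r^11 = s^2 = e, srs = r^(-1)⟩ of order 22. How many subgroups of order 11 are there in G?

1

|G| = 22 and 11 | 22, so subgroups of order 11 are possible by Lagrange.
The subgroups of order 11 are: {e, r, r^2, r^3, r^4, r^5, r^6, r^7, r^8, r^9, r^10}.
So G has 1 subgroup of order 11.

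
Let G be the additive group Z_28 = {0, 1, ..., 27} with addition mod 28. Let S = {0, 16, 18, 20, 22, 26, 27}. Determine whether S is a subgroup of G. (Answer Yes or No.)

No

16 ∈ S but its inverse 12 ∉ S, so S is not a subgroup.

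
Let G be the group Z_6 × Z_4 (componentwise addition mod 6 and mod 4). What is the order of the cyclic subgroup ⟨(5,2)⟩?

The order of (5,2) in Z_6 × Z_4 is lcm(ord(5) in Z_6, ord(2) in Z_4).
ord(5) = 6 and ord(2) = 2, so |⟨(5,2)⟩| = lcm(6, 2) = 6.

6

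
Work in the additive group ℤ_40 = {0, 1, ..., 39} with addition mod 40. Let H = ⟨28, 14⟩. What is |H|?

20

|⟨28⟩| = 10 and |⟨14⟩| = 20, so |H| is a multiple of lcm(10, 20) = 20 and divides |G| = 40.
Closing under the operation: H = {0, 2, 4, 6, 8, 10, 12, 14, 16, 18, 20, 22, 24, 26, 28, 30, 32, 34, 36, 38}, so |H| = 20.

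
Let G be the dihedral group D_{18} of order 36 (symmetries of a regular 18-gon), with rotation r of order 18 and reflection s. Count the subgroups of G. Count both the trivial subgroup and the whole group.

|G| = 36, so by Lagrange every subgroup order divides 36. Divisors: 1, 2, 3, 4, 6, 9, 12, 18, 36.
Subgroups by order — order 1: 1; order 2: 19; order 3: 1; order 4: 9; order 6: 7; order 9: 1; order 12: 3; order 18: 3; order 36: 1.
Total: 1 + 19 + 1 + 9 + 7 + 1 + 3 + 3 + 1 = 45.

45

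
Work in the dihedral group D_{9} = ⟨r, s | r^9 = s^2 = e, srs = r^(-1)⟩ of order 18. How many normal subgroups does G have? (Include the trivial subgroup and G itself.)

G has 16 subgroups. Checking conjugation-invariance by order — order 1: 1/1 normal; order 2: 0/9 normal; order 3: 1/1 normal; order 6: 0/3 normal; order 9: 1/1 normal; order 18: 1/1 normal.
Total normal subgroups: 4.

4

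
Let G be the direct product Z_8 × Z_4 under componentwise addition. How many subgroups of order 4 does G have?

|G| = 32 and 4 | 32, so subgroups of order 4 are possible by Lagrange.
The subgroups of order 4 are: {(0,0), (0,1), (0,2), (0,3)}; {(0,0), (0,2), (4,0), (4,2)}; {(0,0), (0,2), (4,1), (4,3)}; {(0,0), (2,0), (4,0), (6,0)}; … (7 in all).
So G has 7 subgroups of order 4.

7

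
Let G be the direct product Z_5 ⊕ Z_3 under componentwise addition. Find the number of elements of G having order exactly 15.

8

An element (a,b) has order lcm(ord(a), ord(b)); count pairs with lcm equal to 15.
Enumerating gives 8 such elements.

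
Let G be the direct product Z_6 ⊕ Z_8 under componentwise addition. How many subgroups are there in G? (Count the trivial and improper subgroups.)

22

|G| = 48, so by Lagrange every subgroup order divides 48. Divisors: 1, 2, 3, 4, 6, 8, 12, 16, 24, 48.
Subgroups by order — order 1: 1; order 2: 3; order 3: 1; order 4: 3; order 6: 3; order 8: 3; order 12: 3; order 16: 1; order 24: 3; order 48: 1.
Total: 1 + 3 + 1 + 3 + 3 + 3 + 3 + 1 + 3 + 1 = 22.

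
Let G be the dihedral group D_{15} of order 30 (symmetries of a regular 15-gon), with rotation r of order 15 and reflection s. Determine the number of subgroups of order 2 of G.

|G| = 30 and 2 | 30, so subgroups of order 2 are possible by Lagrange.
The subgroups of order 2 are: {e, r^10s}; {e, r^11s}; {e, r^12s}; {e, r^13s}; … (15 in all).
So G has 15 subgroups of order 2.

15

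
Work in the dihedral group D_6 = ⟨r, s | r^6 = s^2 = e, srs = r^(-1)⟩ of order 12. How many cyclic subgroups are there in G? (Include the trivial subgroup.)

10

A cyclic subgroup of order d is generated by each of its φ(d) elements of order d, so the cyclic subgroups of order d number (#elements of order d)/φ(d).
Cyclic subgroups by order — order 1: 1; order 2: 7; order 3: 1; order 6: 1.
Total: 10.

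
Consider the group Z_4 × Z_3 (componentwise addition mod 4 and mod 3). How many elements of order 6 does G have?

An element (a,b) has order lcm(ord(a), ord(b)); count pairs with lcm equal to 6.
Enumerating gives 2 such elements.

2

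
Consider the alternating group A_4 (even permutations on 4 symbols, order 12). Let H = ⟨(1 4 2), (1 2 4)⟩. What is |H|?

3

|⟨(1 4 2)⟩| = 3 and |⟨(1 2 4)⟩| = 3, so |H| is a multiple of lcm(3, 3) = 3 and divides |G| = 12.
Closing under the operation: H = {e, (1 2 4), (1 4 2)}, so |H| = 3.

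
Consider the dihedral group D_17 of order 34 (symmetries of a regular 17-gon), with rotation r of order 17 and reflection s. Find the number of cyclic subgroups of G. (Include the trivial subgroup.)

19

Each element a generates a cyclic subgroup ⟨a⟩; distinct elements may generate the same one (a cyclic group of order d has φ(d) generators).
Cyclic subgroups by order — order 1: 1; order 2: 17; order 17: 1.
Total: 19.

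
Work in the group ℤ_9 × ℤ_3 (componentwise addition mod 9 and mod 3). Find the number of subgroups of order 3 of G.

4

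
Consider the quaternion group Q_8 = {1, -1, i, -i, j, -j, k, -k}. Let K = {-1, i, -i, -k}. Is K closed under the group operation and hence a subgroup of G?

No

The identity 1 ∉ K, so K is not a subgroup.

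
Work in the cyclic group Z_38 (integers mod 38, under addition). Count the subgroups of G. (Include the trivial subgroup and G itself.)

A cyclic group of order 38 has exactly one subgroup for each divisor of 38.
Divisors of 38: 1, 2, 19, 38.
So Z_38 has 4 subgroups.

4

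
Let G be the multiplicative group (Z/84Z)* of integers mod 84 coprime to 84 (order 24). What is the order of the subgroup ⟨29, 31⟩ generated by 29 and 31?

|⟨29⟩| = 2 and |⟨31⟩| = 6, so |H| is a multiple of lcm(2, 6) = 6 and divides |G| = 24.
Closing under the operation: H = {1, 19, 25, 29, 31, 37, 47, 53, 55, 59, 65, 83}, so |H| = 12.

12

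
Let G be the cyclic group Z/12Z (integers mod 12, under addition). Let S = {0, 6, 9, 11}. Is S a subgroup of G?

No

9 ∈ S but its inverse 3 ∉ S, so S is not a subgroup.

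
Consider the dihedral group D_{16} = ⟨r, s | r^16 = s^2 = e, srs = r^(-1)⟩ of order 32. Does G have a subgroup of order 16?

16 | 32. A subgroup of order 16 is {e, r, r^2, r^3, r^4, r^5, r^6, r^7, r^8, r^9, r^10, r^11, r^12, r^13, r^14, r^15}.

Yes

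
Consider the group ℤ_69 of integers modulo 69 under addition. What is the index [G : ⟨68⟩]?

|⟨68⟩| = 69 and |G| = 69.
By Lagrange, [G : H] = |G|/|H| = 69/69 = 1.

1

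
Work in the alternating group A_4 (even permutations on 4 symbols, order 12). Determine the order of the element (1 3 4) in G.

Computing powers of (1 3 4): the smallest k with ((1 3 4))^k = e is k = 3.

3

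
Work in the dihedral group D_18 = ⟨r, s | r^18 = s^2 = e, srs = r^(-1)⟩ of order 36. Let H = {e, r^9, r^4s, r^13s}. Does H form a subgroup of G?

|H| = 4 divides |G| = 36, consistent with Lagrange.
H contains the identity, every element's inverse is in H, and H is closed under ·: it is a subgroup.

Yes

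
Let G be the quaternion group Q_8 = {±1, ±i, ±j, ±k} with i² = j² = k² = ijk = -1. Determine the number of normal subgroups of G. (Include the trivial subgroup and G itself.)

6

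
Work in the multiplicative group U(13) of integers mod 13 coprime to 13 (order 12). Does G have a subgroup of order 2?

Yes

2 | 12. A subgroup of order 2 is {1, 12}.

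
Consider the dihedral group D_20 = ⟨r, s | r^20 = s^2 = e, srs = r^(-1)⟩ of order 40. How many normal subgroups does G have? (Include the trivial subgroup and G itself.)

9

G has 48 subgroups. Checking conjugation-invariance by order — order 1: 1/1 normal; order 2: 1/21 normal; order 4: 1/11 normal; order 5: 1/1 normal; order 8: 0/5 normal; order 10: 1/5 normal; order 20: 3/3 normal; order 40: 1/1 normal.
Total normal subgroups: 9.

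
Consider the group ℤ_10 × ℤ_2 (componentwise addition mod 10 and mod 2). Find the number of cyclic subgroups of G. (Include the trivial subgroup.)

8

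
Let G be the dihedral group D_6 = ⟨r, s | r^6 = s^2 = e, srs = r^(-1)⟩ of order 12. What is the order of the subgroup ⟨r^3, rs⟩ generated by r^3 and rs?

4

|⟨r^3⟩| = 2 and |⟨rs⟩| = 2, so |H| is a multiple of lcm(2, 2) = 2 and divides |G| = 12.
Closing under the operation: H = {e, r^3, rs, r^4s}, so |H| = 4.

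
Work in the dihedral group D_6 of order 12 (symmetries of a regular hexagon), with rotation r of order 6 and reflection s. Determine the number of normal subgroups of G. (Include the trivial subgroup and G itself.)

7

G has 16 subgroups. Checking conjugation-invariance by order — order 1: 1/1 normal; order 2: 1/7 normal; order 3: 1/1 normal; order 4: 0/3 normal; order 6: 3/3 normal; order 12: 1/1 normal.
Total normal subgroups: 7.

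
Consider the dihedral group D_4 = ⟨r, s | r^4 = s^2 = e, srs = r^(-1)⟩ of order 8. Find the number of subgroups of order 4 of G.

|G| = 8 and 4 | 8, so subgroups of order 4 are possible by Lagrange.
The subgroups of order 4 are: {e, r, r^2, r^3}; {e, r^2, s, r^2s}; {e, r^2, rs, r^3s}.
So G has 3 subgroups of order 4.

3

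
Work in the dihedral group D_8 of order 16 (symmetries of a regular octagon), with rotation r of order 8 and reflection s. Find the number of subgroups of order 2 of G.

|G| = 16 and 2 | 16, so subgroups of order 2 are possible by Lagrange.
The subgroups of order 2 are: {e, r^2s}; {e, r^3s}; {e, r^4}; {e, r^4s}; … (9 in all).
So G has 9 subgroups of order 2.

9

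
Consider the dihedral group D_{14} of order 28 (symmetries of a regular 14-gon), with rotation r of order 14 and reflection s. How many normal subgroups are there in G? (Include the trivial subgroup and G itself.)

G has 28 subgroups. Checking conjugation-invariance by order — order 1: 1/1 normal; order 2: 1/15 normal; order 4: 0/7 normal; order 7: 1/1 normal; order 14: 3/3 normal; order 28: 1/1 normal.
Total normal subgroups: 7.

7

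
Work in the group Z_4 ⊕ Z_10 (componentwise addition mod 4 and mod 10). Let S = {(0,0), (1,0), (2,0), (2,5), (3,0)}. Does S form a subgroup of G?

No

Closure fails: (1,0) + (2,5) = (3,5) ∉ S. So S is not a subgroup.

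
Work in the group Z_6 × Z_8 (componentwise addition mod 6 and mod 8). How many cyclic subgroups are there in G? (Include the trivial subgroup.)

A cyclic subgroup of order d is generated by each of its φ(d) elements of order d, so the cyclic subgroups of order d number (#elements of order d)/φ(d).
Cyclic subgroups by order — order 1: 1; order 2: 3; order 3: 1; order 4: 2; order 6: 3; order 8: 2; order 12: 2; order 24: 2.
Total: 16.

16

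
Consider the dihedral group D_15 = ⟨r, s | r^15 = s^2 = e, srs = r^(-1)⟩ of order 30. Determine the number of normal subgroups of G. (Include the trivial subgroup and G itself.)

5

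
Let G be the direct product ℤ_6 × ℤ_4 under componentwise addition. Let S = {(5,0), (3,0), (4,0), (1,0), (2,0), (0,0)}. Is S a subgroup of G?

|S| = 6 divides |G| = 24, consistent with Lagrange.
S contains the identity, every element's inverse is in S, and S is closed under +: it is a subgroup.
In fact S = ⟨(5,0)⟩.

Yes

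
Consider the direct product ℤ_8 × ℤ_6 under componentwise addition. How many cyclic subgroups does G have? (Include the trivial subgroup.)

16

A cyclic subgroup of order d is generated by each of its φ(d) elements of order d, so the cyclic subgroups of order d number (#elements of order d)/φ(d).
Cyclic subgroups by order — order 1: 1; order 2: 3; order 3: 1; order 4: 2; order 6: 3; order 8: 2; order 12: 2; order 24: 2.
Total: 16.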